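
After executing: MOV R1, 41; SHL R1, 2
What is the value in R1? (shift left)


Register state trace:
  MOV R1, 41  → R1 = 41
  SHL R1, 2  → R1 = 41 << 2 = 41 * 2^2 = 164
Final: R1 = 164

164


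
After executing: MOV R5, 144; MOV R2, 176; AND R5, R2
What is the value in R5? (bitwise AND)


Register state trace:
  MOV R5, 144  → R5 = 144 (0b10010000)
  MOV R2, 176  → R2 = 176 (0b10110000)
  AND R5, R2  → R5 = 144 AND 176 = 144 (0b10010000)
Final: R5 = 144

144


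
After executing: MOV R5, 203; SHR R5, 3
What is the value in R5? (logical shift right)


Register state trace:
  MOV R5, 203  → R5 = 203
  SHR R5, 3  → R5 = 203 >> 3 = 203 // 2^3 = 25
Final: R5 = 25

25


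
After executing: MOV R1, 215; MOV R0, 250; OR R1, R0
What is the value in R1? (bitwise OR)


Register state trace:
  MOV R1, 215  → R1 = 215 (0b11010111)
  MOV R0, 250  → R0 = 250 (0b11111010)
  OR R1, R0   → R1 = 215 OR 250 = 255 (0b11111111)
Final: R1 = 255

255


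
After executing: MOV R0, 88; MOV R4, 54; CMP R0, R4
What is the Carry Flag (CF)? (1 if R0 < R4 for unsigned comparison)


Register state trace:
  MOV R0, 88  → R0 = 88
  MOV R4, 54  → R4 = 54
  CMP R0, R4  → unsigned 88 - 54: no borrow
  88 >= 54, so CF = 0
CF = 0

0


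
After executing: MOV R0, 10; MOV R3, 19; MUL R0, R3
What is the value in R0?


Register state trace:
  MOV R0, 10  → R0 = 10
  MOV R3, 19  → R3 = 19
  MUL R0, R3  → R0 = 10 * 19 = 190
Final: R0 = 190

190


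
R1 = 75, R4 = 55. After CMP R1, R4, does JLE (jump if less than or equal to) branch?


Trace:
  R1 = 75, R4 = 55
  CMP R1, R4  → compares 75 vs 55
  JLE checks: is 75 less than or equal to 55?
  75 > 55, so condition is false
Branch taken: No

No


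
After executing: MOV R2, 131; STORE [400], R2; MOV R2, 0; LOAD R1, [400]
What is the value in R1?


Register and memory trace:
  MOV R2, 131  → R2 = 131
  STORE [400], R2  → mem[400] = 131
  MOV R2, 0  → R2 = 0
  LOAD R1, [400]  → R1 = mem[400] = 131
Final: R1 = 131

131


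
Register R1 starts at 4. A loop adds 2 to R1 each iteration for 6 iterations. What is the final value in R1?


Starting value: R1 = 4
  Iter 1: R1 = 4 + 2 = 6
  Iter 2: R1 = 6 + 2 = 8
  Iter 3: R1 = 8 + 2 = 10
  Iter 4: R1 = 10 + 2 = 12
  Iter 5: R1 = 12 + 2 = 14
  Iter 6: R1 = 14 + 2 = 16
Final: R1 = 16

16


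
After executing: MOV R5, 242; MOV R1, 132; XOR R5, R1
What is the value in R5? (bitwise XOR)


Register state trace:
  MOV R5, 242  → R5 = 242 (0b11110010)
  MOV R1, 132  → R1 = 132 (0b10000100)
  XOR R5, R1  → R5 = 242 XOR 132 = 118 (0b01110110)
Final: R5 = 118

118


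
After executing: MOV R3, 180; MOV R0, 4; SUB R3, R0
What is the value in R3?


Register state trace:
  MOV R3, 180  → R3 = 180
  MOV R0, 4  → R0 = 4
  SUB R3, R0  → R3 = 180 - 4 = 176
Final: R3 = 176

176


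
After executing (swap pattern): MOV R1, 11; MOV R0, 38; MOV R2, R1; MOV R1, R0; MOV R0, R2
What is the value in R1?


Register state trace (swap pattern):
  MOV R1, 11  → R1 = 11
  MOV R0, 38  → R0 = 38
  MOV R2, R1  → R2 = 11  (save R1)
  MOV R1, R0  → R1 = 38  (R1 gets R0's value)
  MOV R0, R2  → R0 = 11  (R0 gets saved value)
Final: R1 = 38

38


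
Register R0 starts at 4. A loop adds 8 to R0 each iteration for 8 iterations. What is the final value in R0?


Starting value: R0 = 4
  Iter 1: R0 = 4 + 8 = 12
  Iter 2: R0 = 12 + 8 = 20
  Iter 3: R0 = 20 + 8 = 28
  Iter 4: R0 = 28 + 8 = 36
  Iter 5: R0 = 36 + 8 = 44
  Iter 6: R0 = 44 + 8 = 52
  Iter 7: R0 = 52 + 8 = 60
  Iter 8: R0 = 60 + 8 = 68
Final: R0 = 68

68


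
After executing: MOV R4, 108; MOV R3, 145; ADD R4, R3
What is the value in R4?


Register state trace:
  MOV R4, 108  → R4 = 108
  MOV R3, 145  → R3 = 145
  ADD R4, R3  → R4 = 108 + 145 = 253
Final: R4 = 253

253


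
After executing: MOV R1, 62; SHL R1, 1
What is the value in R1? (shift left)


Register state trace:
  MOV R1, 62  → R1 = 62
  SHL R1, 1  → R1 = 62 << 1 = 62 * 2^1 = 124
Final: R1 = 124

124


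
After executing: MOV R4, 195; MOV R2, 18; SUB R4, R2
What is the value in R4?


Register state trace:
  MOV R4, 195  → R4 = 195
  MOV R2, 18  → R2 = 18
  SUB R4, R2  → R4 = 195 - 18 = 177
Final: R4 = 177

177


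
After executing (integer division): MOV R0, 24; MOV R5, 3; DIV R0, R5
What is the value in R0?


Register state trace:
  MOV R0, 24  → R0 = 24
  MOV R5, 3  → R5 = 3
  DIV R0, R5  → R0 = 24 // 3 = 8
Final: R0 = 8

8


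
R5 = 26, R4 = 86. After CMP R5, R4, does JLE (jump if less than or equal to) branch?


Trace:
  R5 = 26, R4 = 86
  CMP R5, R4  → compares 26 vs 86
  JLE checks: is 26 less than or equal to 86?
  26 < 86, so condition is true
Branch taken: Yes

Yes


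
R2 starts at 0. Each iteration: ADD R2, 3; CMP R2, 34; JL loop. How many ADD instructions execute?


Loop trace (R2 starts at 0, target 34, step 3):
  ADD #1: R2 = 0 + 3 = 3  → 3 < 34, loop
  ADD #2: R2 = 3 + 3 = 6  → 6 < 34, loop
  ADD #3: R2 = 6 + 3 = 9  → 9 < 34, loop
  ADD #4: R2 = 9 + 3 = 12  → 12 < 34, loop
  ADD #5: R2 = 12 + 3 = 15  → 15 < 34, loop
  ADD #6: R2 = 15 + 3 = 18  → 18 < 34, loop
  ADD #7: R2 = 18 + 3 = 21  → 21 < 34, loop
  ADD #8: R2 = 21 + 3 = 24  → 24 < 34, loop
  ADD #9: R2 = 24 + 3 = 27  → 27 < 34, loop
  ADD #10: R2 = 27 + 3 = 30  → 30 < 34, loop
  ADD #11: R2 = 30 + 3 = 33  → 33 < 34, loop
  ADD #12: R2 = 33 + 3 = 36  → 36 >= 34, exit
Total ADD instructions: 12

12


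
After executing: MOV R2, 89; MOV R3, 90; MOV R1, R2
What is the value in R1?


Register state trace:
  MOV R2, 89  → R2 = 89
  MOV R3, 90  → R3 = 90
  MOV R1, R2  → R1 = 89
Final: R1 = 89

89


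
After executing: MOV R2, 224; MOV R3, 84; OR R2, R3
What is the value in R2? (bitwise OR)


Register state trace:
  MOV R2, 224  → R2 = 224 (0b11100000)
  MOV R3, 84  → R3 = 84 (0b01010100)
  OR R2, R3   → R2 = 224 OR 84 = 244 (0b11110100)
Final: R2 = 244

244


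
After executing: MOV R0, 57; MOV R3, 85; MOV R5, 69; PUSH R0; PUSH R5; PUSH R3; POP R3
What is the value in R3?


Stack trace (top is rightmost):
  MOV R0, 57  → R0 = 57
  MOV R3, 85  → R3 = 85
  MOV R5, 69  → R5 = 69
  PUSH R0  → stack: [57]
  PUSH R5  → stack: [57, 69]
  PUSH R3  → stack: [57, 69, 85]
  POP R3  → R3 = 85, stack: [57, 69]
Final: R3 = 85

85


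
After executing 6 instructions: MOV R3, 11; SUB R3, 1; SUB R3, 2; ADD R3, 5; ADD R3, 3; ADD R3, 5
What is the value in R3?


Register state trace:
  MOV R3, 11  → R3 = 11
  SUB R3, 1  → R3 = 11 - 1 = 10
  SUB R3, 2  → R3 = 10 - 2 = 8
  ADD R3, 5  → R3 = 8 + 5 = 13
  ADD R3, 3  → R3 = 13 + 3 = 16
  ADD R3, 5  → R3 = 16 + 5 = 21
Final: R3 = 21

21


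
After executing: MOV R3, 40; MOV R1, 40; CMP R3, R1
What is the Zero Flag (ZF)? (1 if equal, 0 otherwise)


Register state trace:
  MOV R3, 40  → R3 = 40
  MOV R1, 40  → R1 = 40
  CMP R3, R1  → computes 40 - 40 = 0
  Result is zero, so values are equal
ZF = 1

1


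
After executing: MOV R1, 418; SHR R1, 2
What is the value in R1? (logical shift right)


Register state trace:
  MOV R1, 418  → R1 = 418
  SHR R1, 2  → R1 = 418 >> 2 = 418 // 2^2 = 104
Final: R1 = 104

104


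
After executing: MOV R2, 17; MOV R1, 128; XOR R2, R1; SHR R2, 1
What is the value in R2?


Register state trace:
  MOV R2, 17  → R2 = 17 (0b00010001)
  MOV R1, 128  → R1 = 128 (0b10000000)
  XOR R2, R1  → R2 = 17 XOR 128 = 145 (0b10010001)
  SHR R2, 1  → R2 = 145 >> 1 = 72
Final: R2 = 72

72


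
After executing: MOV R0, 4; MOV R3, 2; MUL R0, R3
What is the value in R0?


Register state trace:
  MOV R0, 4  → R0 = 4
  MOV R3, 2  → R3 = 2
  MUL R0, R3  → R0 = 4 * 2 = 8
Final: R0 = 8

8


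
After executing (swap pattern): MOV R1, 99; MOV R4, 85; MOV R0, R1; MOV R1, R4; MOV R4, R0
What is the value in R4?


Register state trace (swap pattern):
  MOV R1, 99  → R1 = 99
  MOV R4, 85  → R4 = 85
  MOV R0, R1  → R0 = 99  (save R1)
  MOV R1, R4  → R1 = 85  (R1 gets R4's value)
  MOV R4, R0  → R4 = 99  (R4 gets saved value)
Final: R4 = 99

99


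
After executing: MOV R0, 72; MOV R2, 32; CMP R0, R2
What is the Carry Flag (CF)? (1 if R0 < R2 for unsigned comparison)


Register state trace:
  MOV R0, 72  → R0 = 72
  MOV R2, 32  → R2 = 32
  CMP R0, R2  → unsigned 72 - 32: no borrow
  72 >= 32, so CF = 0
CF = 0

0


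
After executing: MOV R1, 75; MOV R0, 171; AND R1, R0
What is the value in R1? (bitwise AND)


Register state trace:
  MOV R1, 75  → R1 = 75 (0b01001011)
  MOV R0, 171  → R0 = 171 (0b10101011)
  AND R1, R0  → R1 = 75 AND 171 = 11 (0b00001011)
Final: R1 = 11

11


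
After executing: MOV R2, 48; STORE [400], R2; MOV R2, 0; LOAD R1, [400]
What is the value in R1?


Register and memory trace:
  MOV R2, 48  → R2 = 48
  STORE [400], R2  → mem[400] = 48
  MOV R2, 0  → R2 = 0
  LOAD R1, [400]  → R1 = mem[400] = 48
Final: R1 = 48

48


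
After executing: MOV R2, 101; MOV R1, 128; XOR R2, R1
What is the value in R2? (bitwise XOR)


Register state trace:
  MOV R2, 101  → R2 = 101 (0b01100101)
  MOV R1, 128  → R1 = 128 (0b10000000)
  XOR R2, R1  → R2 = 101 XOR 128 = 229 (0b11100101)
Final: R2 = 229

229


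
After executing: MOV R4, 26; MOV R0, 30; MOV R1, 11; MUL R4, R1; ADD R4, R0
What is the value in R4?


Register state trace:
  MOV R4, 26  → R4 = 26
  MOV R0, 30  → R0 = 30
  MOV R1, 11  → R1 = 11
  MUL R4, R1  → R4 = 26 * 11 = 286
  ADD R4, R0  → R4 = 286 + 30 = 316
Final: R4 = 316

316


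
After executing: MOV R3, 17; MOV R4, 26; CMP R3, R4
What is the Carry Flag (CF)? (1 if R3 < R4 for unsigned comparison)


Register state trace:
  MOV R3, 17  → R3 = 17
  MOV R4, 26  → R4 = 26
  CMP R3, R4  → unsigned 17 - 26: borrow occurs
  17 < 26, so CF = 1
CF = 1

1


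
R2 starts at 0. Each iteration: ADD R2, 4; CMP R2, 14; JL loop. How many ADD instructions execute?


Loop trace (R2 starts at 0, target 14, step 4):
  ADD #1: R2 = 0 + 4 = 4  → 4 < 14, loop
  ADD #2: R2 = 4 + 4 = 8  → 8 < 14, loop
  ADD #3: R2 = 8 + 4 = 12  → 12 < 14, loop
  ADD #4: R2 = 12 + 4 = 16  → 16 >= 14, exit
Total ADD instructions: 4

4


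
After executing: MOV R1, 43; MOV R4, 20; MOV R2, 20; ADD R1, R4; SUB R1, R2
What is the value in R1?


Register state trace:
  MOV R1, 43  → R1 = 43
  MOV R4, 20  → R4 = 20
  MOV R2, 20  → R2 = 20
  ADD R1, R4  → R1 = 43 + 20 = 63
  SUB R1, R2  → R1 = 63 - 20 = 43
Final: R1 = 43

43


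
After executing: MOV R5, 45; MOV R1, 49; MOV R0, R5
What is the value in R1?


Register state trace:
  MOV R5, 45  → R5 = 45
  MOV R1, 49  → R1 = 49
  MOV R0, R5  → R0 = 45
Final: R1 = 49

49


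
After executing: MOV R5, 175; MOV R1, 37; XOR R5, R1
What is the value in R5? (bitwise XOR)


Register state trace:
  MOV R5, 175  → R5 = 175 (0b10101111)
  MOV R1, 37  → R1 = 37 (0b00100101)
  XOR R5, R1  → R5 = 175 XOR 37 = 138 (0b10001010)
Final: R5 = 138

138


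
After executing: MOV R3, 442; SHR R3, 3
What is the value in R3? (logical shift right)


Register state trace:
  MOV R3, 442  → R3 = 442
  SHR R3, 3  → R3 = 442 >> 3 = 442 // 2^3 = 55
Final: R3 = 55

55


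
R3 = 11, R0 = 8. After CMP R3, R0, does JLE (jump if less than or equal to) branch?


Trace:
  R3 = 11, R0 = 8
  CMP R3, R0  → compares 11 vs 8
  JLE checks: is 11 less than or equal to 8?
  11 > 8, so condition is false
Branch taken: No

No


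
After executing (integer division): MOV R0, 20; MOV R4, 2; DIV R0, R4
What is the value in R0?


Register state trace:
  MOV R0, 20  → R0 = 20
  MOV R4, 2  → R4 = 2
  DIV R0, R4  → R0 = 20 // 2 = 10
Final: R0 = 10

10


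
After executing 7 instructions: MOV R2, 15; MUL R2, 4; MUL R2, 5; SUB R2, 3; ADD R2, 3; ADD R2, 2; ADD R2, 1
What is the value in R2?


Register state trace:
  MOV R2, 15  → R2 = 15
  MUL R2, 4  → R2 = 15 * 4 = 60
  MUL R2, 5  → R2 = 60 * 5 = 300
  SUB R2, 3  → R2 = 300 - 3 = 297
  ADD R2, 3  → R2 = 297 + 3 = 300
  ADD R2, 2  → R2 = 300 + 2 = 302
  ADD R2, 1  → R2 = 302 + 1 = 303
Final: R2 = 303

303


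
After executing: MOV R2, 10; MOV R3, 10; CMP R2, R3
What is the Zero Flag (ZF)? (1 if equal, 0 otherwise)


Register state trace:
  MOV R2, 10  → R2 = 10
  MOV R3, 10  → R3 = 10
  CMP R2, R3  → computes 10 - 10 = 0
  Result is zero, so values are equal
ZF = 1

1


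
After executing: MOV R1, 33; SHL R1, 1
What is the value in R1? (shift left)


Register state trace:
  MOV R1, 33  → R1 = 33
  SHL R1, 1  → R1 = 33 << 1 = 33 * 2^1 = 66
Final: R1 = 66

66


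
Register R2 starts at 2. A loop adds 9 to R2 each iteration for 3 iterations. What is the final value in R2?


Starting value: R2 = 2
  Iter 1: R2 = 2 + 9 = 11
  Iter 2: R2 = 11 + 9 = 20
  Iter 3: R2 = 20 + 9 = 29
Final: R2 = 29

29


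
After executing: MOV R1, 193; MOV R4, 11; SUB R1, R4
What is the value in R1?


Register state trace:
  MOV R1, 193  → R1 = 193
  MOV R4, 11  → R4 = 11
  SUB R1, R4  → R1 = 193 - 11 = 182
Final: R1 = 182

182


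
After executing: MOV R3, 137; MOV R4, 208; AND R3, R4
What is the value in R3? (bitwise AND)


Register state trace:
  MOV R3, 137  → R3 = 137 (0b10001001)
  MOV R4, 208  → R4 = 208 (0b11010000)
  AND R3, R4  → R3 = 137 AND 208 = 128 (0b10000000)
Final: R3 = 128

128


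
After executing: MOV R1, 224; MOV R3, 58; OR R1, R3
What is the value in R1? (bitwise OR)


Register state trace:
  MOV R1, 224  → R1 = 224 (0b11100000)
  MOV R3, 58  → R3 = 58 (0b00111010)
  OR R1, R3   → R1 = 224 OR 58 = 250 (0b11111010)
Final: R1 = 250

250


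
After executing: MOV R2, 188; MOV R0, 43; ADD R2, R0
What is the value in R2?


Register state trace:
  MOV R2, 188  → R2 = 188
  MOV R0, 43  → R0 = 43
  ADD R2, R0  → R2 = 188 + 43 = 231
Final: R2 = 231

231


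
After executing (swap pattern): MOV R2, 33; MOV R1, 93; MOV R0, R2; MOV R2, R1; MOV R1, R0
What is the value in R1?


Register state trace (swap pattern):
  MOV R2, 33  → R2 = 33
  MOV R1, 93  → R1 = 93
  MOV R0, R2  → R0 = 33  (save R2)
  MOV R2, R1  → R2 = 93  (R2 gets R1's value)
  MOV R1, R0  → R1 = 33  (R1 gets saved value)
Final: R1 = 33

33


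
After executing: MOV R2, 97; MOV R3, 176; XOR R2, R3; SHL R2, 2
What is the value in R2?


Register state trace:
  MOV R2, 97  → R2 = 97 (0b01100001)
  MOV R3, 176  → R3 = 176 (0b10110000)
  XOR R2, R3  → R2 = 97 XOR 176 = 209 (0b11010001)
  SHL R2, 2  → R2 = 209 << 2 = 836
Final: R2 = 836

836


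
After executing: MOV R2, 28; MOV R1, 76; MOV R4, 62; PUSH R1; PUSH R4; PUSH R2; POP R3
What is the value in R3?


Stack trace (top is rightmost):
  MOV R2, 28  → R2 = 28
  MOV R1, 76  → R1 = 76
  MOV R4, 62  → R4 = 62
  PUSH R1  → stack: [76]
  PUSH R4  → stack: [76, 62]
  PUSH R2  → stack: [76, 62, 28]
  POP R3  → R3 = 28, stack: [76, 62]
Final: R3 = 28

28


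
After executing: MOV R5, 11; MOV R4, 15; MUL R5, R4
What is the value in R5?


Register state trace:
  MOV R5, 11  → R5 = 11
  MOV R4, 15  → R4 = 15
  MUL R5, R4  → R5 = 11 * 15 = 165
Final: R5 = 165

165


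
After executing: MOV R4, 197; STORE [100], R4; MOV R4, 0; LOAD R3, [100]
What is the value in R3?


Register and memory trace:
  MOV R4, 197  → R4 = 197
  STORE [100], R4  → mem[100] = 197
  MOV R4, 0  → R4 = 0
  LOAD R3, [100]  → R3 = mem[100] = 197
Final: R3 = 197

197


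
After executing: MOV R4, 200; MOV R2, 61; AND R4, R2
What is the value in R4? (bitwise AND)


Register state trace:
  MOV R4, 200  → R4 = 200 (0b11001000)
  MOV R2, 61  → R2 = 61 (0b00111101)
  AND R4, R2  → R4 = 200 AND 61 = 8 (0b00001000)
Final: R4 = 8

8


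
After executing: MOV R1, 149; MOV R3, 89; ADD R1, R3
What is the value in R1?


Register state trace:
  MOV R1, 149  → R1 = 149
  MOV R3, 89  → R3 = 89
  ADD R1, R3  → R1 = 149 + 89 = 238
Final: R1 = 238

238


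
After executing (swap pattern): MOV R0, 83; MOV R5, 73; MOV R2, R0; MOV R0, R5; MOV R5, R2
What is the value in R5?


Register state trace (swap pattern):
  MOV R0, 83  → R0 = 83
  MOV R5, 73  → R5 = 73
  MOV R2, R0  → R2 = 83  (save R0)
  MOV R0, R5  → R0 = 73  (R0 gets R5's value)
  MOV R5, R2  → R5 = 83  (R5 gets saved value)
Final: R5 = 83

83


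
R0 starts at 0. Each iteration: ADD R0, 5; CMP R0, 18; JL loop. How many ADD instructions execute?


Loop trace (R0 starts at 0, target 18, step 5):
  ADD #1: R0 = 0 + 5 = 5  → 5 < 18, loop
  ADD #2: R0 = 5 + 5 = 10  → 10 < 18, loop
  ADD #3: R0 = 10 + 5 = 15  → 15 < 18, loop
  ADD #4: R0 = 15 + 5 = 20  → 20 >= 18, exit
Total ADD instructions: 4

4


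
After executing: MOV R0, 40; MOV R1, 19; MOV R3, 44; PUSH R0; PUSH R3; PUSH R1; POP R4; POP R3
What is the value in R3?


Stack trace (top is rightmost):
  MOV R0, 40  → R0 = 40
  MOV R1, 19  → R1 = 19
  MOV R3, 44  → R3 = 44
  PUSH R0  → stack: [40]
  PUSH R3  → stack: [40, 44]
  PUSH R1  → stack: [40, 44, 19]
  POP R4  → R4 = 19, stack: [40, 44]
  POP R3  → R3 = 44, stack: [40]
Final: R3 = 44

44


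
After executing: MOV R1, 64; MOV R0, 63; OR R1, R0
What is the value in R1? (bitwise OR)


Register state trace:
  MOV R1, 64  → R1 = 64 (0b01000000)
  MOV R0, 63  → R0 = 63 (0b00111111)
  OR R1, R0   → R1 = 64 OR 63 = 127 (0b01111111)
Final: R1 = 127

127


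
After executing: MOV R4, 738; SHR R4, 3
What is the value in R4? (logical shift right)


Register state trace:
  MOV R4, 738  → R4 = 738
  SHR R4, 3  → R4 = 738 >> 3 = 738 // 2^3 = 92
Final: R4 = 92

92


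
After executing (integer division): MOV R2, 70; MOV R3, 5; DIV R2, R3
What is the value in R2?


Register state trace:
  MOV R2, 70  → R2 = 70
  MOV R3, 5  → R3 = 5
  DIV R2, R3  → R2 = 70 // 5 = 14
Final: R2 = 14

14


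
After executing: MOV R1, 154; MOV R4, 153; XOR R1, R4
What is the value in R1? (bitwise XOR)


Register state trace:
  MOV R1, 154  → R1 = 154 (0b10011010)
  MOV R4, 153  → R4 = 153 (0b10011001)
  XOR R1, R4  → R1 = 154 XOR 153 = 3 (0b00000011)
Final: R1 = 3

3


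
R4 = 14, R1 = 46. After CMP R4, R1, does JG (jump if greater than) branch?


Trace:
  R4 = 14, R1 = 46
  CMP R4, R1  → compares 14 vs 46
  JG checks: is 14 greater than 46?
  14 < 46, so condition is false
Branch taken: No

No


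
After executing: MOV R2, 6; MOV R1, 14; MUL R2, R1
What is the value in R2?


Register state trace:
  MOV R2, 6  → R2 = 6
  MOV R1, 14  → R1 = 14
  MUL R2, R1  → R2 = 6 * 14 = 84
Final: R2 = 84

84


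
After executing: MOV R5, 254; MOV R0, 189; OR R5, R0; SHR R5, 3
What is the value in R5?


Register state trace:
  MOV R5, 254  → R5 = 254 (0b11111110)
  MOV R0, 189  → R0 = 189 (0b10111101)
  OR R5, R0  → R5 = 254 OR 189 = 255 (0b11111111)
  SHR R5, 3  → R5 = 255 >> 3 = 31
Final: R5 = 31

31


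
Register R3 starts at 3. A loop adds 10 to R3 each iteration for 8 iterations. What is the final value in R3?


Starting value: R3 = 3
  Iter 1: R3 = 3 + 10 = 13
  Iter 2: R3 = 13 + 10 = 23
  Iter 3: R3 = 23 + 10 = 33
  Iter 4: R3 = 33 + 10 = 43
  Iter 5: R3 = 43 + 10 = 53
  Iter 6: R3 = 53 + 10 = 63
  Iter 7: R3 = 63 + 10 = 73
  Iter 8: R3 = 73 + 10 = 83
Final: R3 = 83

83


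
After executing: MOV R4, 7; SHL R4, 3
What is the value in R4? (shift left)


Register state trace:
  MOV R4, 7  → R4 = 7
  SHL R4, 3  → R4 = 7 << 3 = 7 * 2^3 = 56
Final: R4 = 56

56


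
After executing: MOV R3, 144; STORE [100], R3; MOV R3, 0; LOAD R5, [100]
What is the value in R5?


Register and memory trace:
  MOV R3, 144  → R3 = 144
  STORE [100], R3  → mem[100] = 144
  MOV R3, 0  → R3 = 0
  LOAD R5, [100]  → R5 = mem[100] = 144
Final: R5 = 144

144


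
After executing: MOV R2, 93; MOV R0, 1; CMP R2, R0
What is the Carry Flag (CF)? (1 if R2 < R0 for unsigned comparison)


Register state trace:
  MOV R2, 93  → R2 = 93
  MOV R0, 1  → R0 = 1
  CMP R2, R0  → unsigned 93 - 1: no borrow
  93 >= 1, so CF = 0
CF = 0

0


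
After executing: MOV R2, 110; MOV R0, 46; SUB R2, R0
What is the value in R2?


Register state trace:
  MOV R2, 110  → R2 = 110
  MOV R0, 46  → R0 = 46
  SUB R2, R0  → R2 = 110 - 46 = 64
Final: R2 = 64

64


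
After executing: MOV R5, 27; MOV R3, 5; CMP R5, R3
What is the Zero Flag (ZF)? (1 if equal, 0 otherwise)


Register state trace:
  MOV R5, 27  → R5 = 27
  MOV R3, 5  → R3 = 5
  CMP R5, R3  → computes 27 - 5 = 22
  Result is nonzero, so values are not equal
ZF = 0

0


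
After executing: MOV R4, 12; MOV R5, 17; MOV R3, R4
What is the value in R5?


Register state trace:
  MOV R4, 12  → R4 = 12
  MOV R5, 17  → R5 = 17
  MOV R3, R4  → R3 = 12
Final: R5 = 17

17


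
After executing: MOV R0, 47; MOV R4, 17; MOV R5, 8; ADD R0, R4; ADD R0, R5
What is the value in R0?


Register state trace:
  MOV R0, 47  → R0 = 47
  MOV R4, 17  → R4 = 17
  MOV R5, 8  → R5 = 8
  ADD R0, R4  → R0 = 47 + 17 = 64
  ADD R0, R5  → R0 = 64 + 8 = 72
Final: R0 = 72

72


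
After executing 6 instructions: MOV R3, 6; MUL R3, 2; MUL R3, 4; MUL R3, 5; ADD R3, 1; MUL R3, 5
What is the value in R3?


Register state trace:
  MOV R3, 6  → R3 = 6
  MUL R3, 2  → R3 = 6 * 2 = 12
  MUL R3, 4  → R3 = 12 * 4 = 48
  MUL R3, 5  → R3 = 48 * 5 = 240
  ADD R3, 1  → R3 = 240 + 1 = 241
  MUL R3, 5  → R3 = 241 * 5 = 1205
Final: R3 = 1205

1205


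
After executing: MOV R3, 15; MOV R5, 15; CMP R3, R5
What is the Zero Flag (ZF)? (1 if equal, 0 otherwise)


Register state trace:
  MOV R3, 15  → R3 = 15
  MOV R5, 15  → R5 = 15
  CMP R3, R5  → computes 15 - 15 = 0
  Result is zero, so values are equal
ZF = 1

1


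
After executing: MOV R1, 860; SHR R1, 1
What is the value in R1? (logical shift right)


Register state trace:
  MOV R1, 860  → R1 = 860
  SHR R1, 1  → R1 = 860 >> 1 = 860 // 2^1 = 430
Final: R1 = 430

430


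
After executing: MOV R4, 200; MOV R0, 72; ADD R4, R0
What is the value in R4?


Register state trace:
  MOV R4, 200  → R4 = 200
  MOV R0, 72  → R0 = 72
  ADD R4, R0  → R4 = 200 + 72 = 272
Final: R4 = 272

272


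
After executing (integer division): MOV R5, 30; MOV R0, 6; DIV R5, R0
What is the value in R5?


Register state trace:
  MOV R5, 30  → R5 = 30
  MOV R0, 6  → R0 = 6
  DIV R5, R0  → R5 = 30 // 6 = 5
Final: R5 = 5

5


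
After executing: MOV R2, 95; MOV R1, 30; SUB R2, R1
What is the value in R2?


Register state trace:
  MOV R2, 95  → R2 = 95
  MOV R1, 30  → R1 = 30
  SUB R2, R1  → R2 = 95 - 30 = 65
Final: R2 = 65

65


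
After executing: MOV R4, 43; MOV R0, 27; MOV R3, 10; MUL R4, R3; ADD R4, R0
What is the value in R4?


Register state trace:
  MOV R4, 43  → R4 = 43
  MOV R0, 27  → R0 = 27
  MOV R3, 10  → R3 = 10
  MUL R4, R3  → R4 = 43 * 10 = 430
  ADD R4, R0  → R4 = 430 + 27 = 457
Final: R4 = 457

457


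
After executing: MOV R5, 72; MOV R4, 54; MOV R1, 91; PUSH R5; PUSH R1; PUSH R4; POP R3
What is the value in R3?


Stack trace (top is rightmost):
  MOV R5, 72  → R5 = 72
  MOV R4, 54  → R4 = 54
  MOV R1, 91  → R1 = 91
  PUSH R5  → stack: [72]
  PUSH R1  → stack: [72, 91]
  PUSH R4  → stack: [72, 91, 54]
  POP R3  → R3 = 54, stack: [72, 91]
Final: R3 = 54

54


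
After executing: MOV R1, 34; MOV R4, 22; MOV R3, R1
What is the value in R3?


Register state trace:
  MOV R1, 34  → R1 = 34
  MOV R4, 22  → R4 = 22
  MOV R3, R1  → R3 = 34
Final: R3 = 34

34


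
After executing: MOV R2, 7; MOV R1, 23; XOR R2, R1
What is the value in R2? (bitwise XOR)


Register state trace:
  MOV R2, 7  → R2 = 7 (0b00000111)
  MOV R1, 23  → R1 = 23 (0b00010111)
  XOR R2, R1  → R2 = 7 XOR 23 = 16 (0b00010000)
Final: R2 = 16

16


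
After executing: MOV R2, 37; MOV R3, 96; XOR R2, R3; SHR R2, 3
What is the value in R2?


Register state trace:
  MOV R2, 37  → R2 = 37 (0b00100101)
  MOV R3, 96  → R3 = 96 (0b01100000)
  XOR R2, R3  → R2 = 37 XOR 96 = 69 (0b01000101)
  SHR R2, 3  → R2 = 69 >> 3 = 8
Final: R2 = 8

8


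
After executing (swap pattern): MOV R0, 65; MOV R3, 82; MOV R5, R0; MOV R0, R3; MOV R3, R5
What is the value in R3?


Register state trace (swap pattern):
  MOV R0, 65  → R0 = 65
  MOV R3, 82  → R3 = 82
  MOV R5, R0  → R5 = 65  (save R0)
  MOV R0, R3  → R0 = 82  (R0 gets R3's value)
  MOV R3, R5  → R3 = 65  (R3 gets saved value)
Final: R3 = 65

65


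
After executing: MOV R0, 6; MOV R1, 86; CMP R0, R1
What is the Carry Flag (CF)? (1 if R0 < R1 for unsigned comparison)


Register state trace:
  MOV R0, 6  → R0 = 6
  MOV R1, 86  → R1 = 86
  CMP R0, R1  → unsigned 6 - 86: borrow occurs
  6 < 86, so CF = 1
CF = 1

1


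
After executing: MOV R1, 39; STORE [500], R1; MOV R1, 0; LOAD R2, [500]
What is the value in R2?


Register and memory trace:
  MOV R1, 39  → R1 = 39
  STORE [500], R1  → mem[500] = 39
  MOV R1, 0  → R1 = 0
  LOAD R2, [500]  → R2 = mem[500] = 39
Final: R2 = 39

39


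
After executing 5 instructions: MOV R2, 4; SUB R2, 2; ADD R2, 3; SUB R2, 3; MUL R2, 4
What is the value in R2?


Register state trace:
  MOV R2, 4  → R2 = 4
  SUB R2, 2  → R2 = 4 - 2 = 2
  ADD R2, 3  → R2 = 2 + 3 = 5
  SUB R2, 3  → R2 = 5 - 3 = 2
  MUL R2, 4  → R2 = 2 * 4 = 8
Final: R2 = 8

8


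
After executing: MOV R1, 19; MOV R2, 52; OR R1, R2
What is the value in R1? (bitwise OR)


Register state trace:
  MOV R1, 19  → R1 = 19 (0b00010011)
  MOV R2, 52  → R2 = 52 (0b00110100)
  OR R1, R2   → R1 = 19 OR 52 = 55 (0b00110111)
Final: R1 = 55

55


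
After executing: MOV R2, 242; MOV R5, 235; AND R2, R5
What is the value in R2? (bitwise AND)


Register state trace:
  MOV R2, 242  → R2 = 242 (0b11110010)
  MOV R5, 235  → R5 = 235 (0b11101011)
  AND R2, R5  → R2 = 242 AND 235 = 226 (0b11100010)
Final: R2 = 226

226


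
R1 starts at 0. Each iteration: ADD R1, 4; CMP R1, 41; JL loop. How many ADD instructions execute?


Loop trace (R1 starts at 0, target 41, step 4):
  ADD #1: R1 = 0 + 4 = 4  → 4 < 41, loop
  ADD #2: R1 = 4 + 4 = 8  → 8 < 41, loop
  ADD #3: R1 = 8 + 4 = 12  → 12 < 41, loop
  ADD #4: R1 = 12 + 4 = 16  → 16 < 41, loop
  ADD #5: R1 = 16 + 4 = 20  → 20 < 41, loop
  ADD #6: R1 = 20 + 4 = 24  → 24 < 41, loop
  ADD #7: R1 = 24 + 4 = 28  → 28 < 41, loop
  ADD #8: R1 = 28 + 4 = 32  → 32 < 41, loop
  ADD #9: R1 = 32 + 4 = 36  → 36 < 41, loop
  ADD #10: R1 = 36 + 4 = 40  → 40 < 41, loop
  ADD #11: R1 = 40 + 4 = 44  → 44 >= 41, exit
Total ADD instructions: 11

11


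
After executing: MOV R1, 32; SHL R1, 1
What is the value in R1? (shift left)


Register state trace:
  MOV R1, 32  → R1 = 32
  SHL R1, 1  → R1 = 32 << 1 = 32 * 2^1 = 64
Final: R1 = 64

64


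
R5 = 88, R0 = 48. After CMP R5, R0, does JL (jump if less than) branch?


Trace:
  R5 = 88, R0 = 48
  CMP R5, R0  → compares 88 vs 48
  JL checks: is 88 less than 48?
  88 > 48, so condition is false
Branch taken: No

No


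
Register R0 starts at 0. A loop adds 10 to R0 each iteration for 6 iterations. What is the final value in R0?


Starting value: R0 = 0
  Iter 1: R0 = 0 + 10 = 10
  Iter 2: R0 = 10 + 10 = 20
  Iter 3: R0 = 20 + 10 = 30
  Iter 4: R0 = 30 + 10 = 40
  Iter 5: R0 = 40 + 10 = 50
  Iter 6: R0 = 50 + 10 = 60
Final: R0 = 60

60


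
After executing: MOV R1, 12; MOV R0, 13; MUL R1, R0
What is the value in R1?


Register state trace:
  MOV R1, 12  → R1 = 12
  MOV R0, 13  → R0 = 13
  MUL R1, R0  → R1 = 12 * 13 = 156
Final: R1 = 156

156


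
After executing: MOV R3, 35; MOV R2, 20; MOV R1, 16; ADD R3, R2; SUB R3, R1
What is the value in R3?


Register state trace:
  MOV R3, 35  → R3 = 35
  MOV R2, 20  → R2 = 20
  MOV R1, 16  → R1 = 16
  ADD R3, R2  → R3 = 35 + 20 = 55
  SUB R3, R1  → R3 = 55 - 16 = 39
Final: R3 = 39

39


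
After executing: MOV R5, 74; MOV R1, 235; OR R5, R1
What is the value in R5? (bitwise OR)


Register state trace:
  MOV R5, 74  → R5 = 74 (0b01001010)
  MOV R1, 235  → R1 = 235 (0b11101011)
  OR R5, R1   → R5 = 74 OR 235 = 235 (0b11101011)
Final: R5 = 235

235


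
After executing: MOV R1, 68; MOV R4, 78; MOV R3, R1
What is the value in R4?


Register state trace:
  MOV R1, 68  → R1 = 68
  MOV R4, 78  → R4 = 78
  MOV R3, R1  → R3 = 68
Final: R4 = 78

78


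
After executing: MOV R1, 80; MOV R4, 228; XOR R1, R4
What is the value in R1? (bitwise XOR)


Register state trace:
  MOV R1, 80  → R1 = 80 (0b01010000)
  MOV R4, 228  → R4 = 228 (0b11100100)
  XOR R1, R4  → R1 = 80 XOR 228 = 180 (0b10110100)
Final: R1 = 180

180


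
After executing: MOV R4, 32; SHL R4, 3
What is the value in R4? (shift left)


Register state trace:
  MOV R4, 32  → R4 = 32
  SHL R4, 3  → R4 = 32 << 3 = 32 * 2^3 = 256
Final: R4 = 256

256


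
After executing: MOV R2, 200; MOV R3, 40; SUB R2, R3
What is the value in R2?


Register state trace:
  MOV R2, 200  → R2 = 200
  MOV R3, 40  → R3 = 40
  SUB R2, R3  → R2 = 200 - 40 = 160
Final: R2 = 160

160


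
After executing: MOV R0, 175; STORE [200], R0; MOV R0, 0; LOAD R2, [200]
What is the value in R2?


Register and memory trace:
  MOV R0, 175  → R0 = 175
  STORE [200], R0  → mem[200] = 175
  MOV R0, 0  → R0 = 0
  LOAD R2, [200]  → R2 = mem[200] = 175
Final: R2 = 175

175


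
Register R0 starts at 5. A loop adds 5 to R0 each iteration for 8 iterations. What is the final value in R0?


Starting value: R0 = 5
  Iter 1: R0 = 5 + 5 = 10
  Iter 2: R0 = 10 + 5 = 15
  Iter 3: R0 = 15 + 5 = 20
  Iter 4: R0 = 20 + 5 = 25
  Iter 5: R0 = 25 + 5 = 30
  Iter 6: R0 = 30 + 5 = 35
  Iter 7: R0 = 35 + 5 = 40
  Iter 8: R0 = 40 + 5 = 45
Final: R0 = 45

45


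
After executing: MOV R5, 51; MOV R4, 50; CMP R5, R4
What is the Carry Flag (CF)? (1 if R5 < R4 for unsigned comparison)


Register state trace:
  MOV R5, 51  → R5 = 51
  MOV R4, 50  → R4 = 50
  CMP R5, R4  → unsigned 51 - 50: no borrow
  51 >= 50, so CF = 0
CF = 0

0


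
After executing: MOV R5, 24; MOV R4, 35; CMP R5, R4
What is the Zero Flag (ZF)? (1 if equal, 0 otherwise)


Register state trace:
  MOV R5, 24  → R5 = 24
  MOV R4, 35  → R4 = 35
  CMP R5, R4  → computes 24 - 35 = -11
  Result is nonzero, so values are not equal
ZF = 0

0


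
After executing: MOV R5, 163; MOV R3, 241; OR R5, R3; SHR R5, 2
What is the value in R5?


Register state trace:
  MOV R5, 163  → R5 = 163 (0b10100011)
  MOV R3, 241  → R3 = 241 (0b11110001)
  OR R5, R3  → R5 = 163 OR 241 = 243 (0b11110011)
  SHR R5, 2  → R5 = 243 >> 2 = 60
Final: R5 = 60

60


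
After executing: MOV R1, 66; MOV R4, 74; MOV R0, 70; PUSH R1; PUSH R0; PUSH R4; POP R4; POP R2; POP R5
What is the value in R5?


Stack trace (top is rightmost):
  MOV R1, 66  → R1 = 66
  MOV R4, 74  → R4 = 74
  MOV R0, 70  → R0 = 70
  PUSH R1  → stack: [66]
  PUSH R0  → stack: [66, 70]
  PUSH R4  → stack: [66, 70, 74]
  POP R4  → R4 = 74, stack: [66, 70]
  POP R2  → R2 = 70, stack: [66]
  POP R5  → R5 = 66, stack: []
Final: R5 = 66

66


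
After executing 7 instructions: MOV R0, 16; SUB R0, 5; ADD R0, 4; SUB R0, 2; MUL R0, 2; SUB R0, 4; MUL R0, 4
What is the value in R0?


Register state trace:
  MOV R0, 16  → R0 = 16
  SUB R0, 5  → R0 = 16 - 5 = 11
  ADD R0, 4  → R0 = 11 + 4 = 15
  SUB R0, 2  → R0 = 15 - 2 = 13
  MUL R0, 2  → R0 = 13 * 2 = 26
  SUB R0, 4  → R0 = 26 - 4 = 22
  MUL R0, 4  → R0 = 22 * 4 = 88
Final: R0 = 88

88


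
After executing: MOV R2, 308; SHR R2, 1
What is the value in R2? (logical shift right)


Register state trace:
  MOV R2, 308  → R2 = 308
  SHR R2, 1  → R2 = 308 >> 1 = 308 // 2^1 = 154
Final: R2 = 154

154


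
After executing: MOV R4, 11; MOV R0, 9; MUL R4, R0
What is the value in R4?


Register state trace:
  MOV R4, 11  → R4 = 11
  MOV R0, 9  → R0 = 9
  MUL R4, R0  → R4 = 11 * 9 = 99
Final: R4 = 99

99


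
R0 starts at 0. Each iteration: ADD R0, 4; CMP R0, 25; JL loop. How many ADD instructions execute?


Loop trace (R0 starts at 0, target 25, step 4):
  ADD #1: R0 = 0 + 4 = 4  → 4 < 25, loop
  ADD #2: R0 = 4 + 4 = 8  → 8 < 25, loop
  ADD #3: R0 = 8 + 4 = 12  → 12 < 25, loop
  ADD #4: R0 = 12 + 4 = 16  → 16 < 25, loop
  ADD #5: R0 = 16 + 4 = 20  → 20 < 25, loop
  ADD #6: R0 = 20 + 4 = 24  → 24 < 25, loop
  ADD #7: R0 = 24 + 4 = 28  → 28 >= 25, exit
Total ADD instructions: 7

7


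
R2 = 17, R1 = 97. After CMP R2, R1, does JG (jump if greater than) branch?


Trace:
  R2 = 17, R1 = 97
  CMP R2, R1  → compares 17 vs 97
  JG checks: is 17 greater than 97?
  17 < 97, so condition is false
Branch taken: No

No


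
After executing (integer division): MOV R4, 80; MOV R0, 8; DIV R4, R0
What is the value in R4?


Register state trace:
  MOV R4, 80  → R4 = 80
  MOV R0, 8  → R0 = 8
  DIV R4, R0  → R4 = 80 // 8 = 10
Final: R4 = 10

10


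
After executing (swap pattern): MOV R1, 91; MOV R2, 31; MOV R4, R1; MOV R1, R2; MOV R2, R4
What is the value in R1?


Register state trace (swap pattern):
  MOV R1, 91  → R1 = 91
  MOV R2, 31  → R2 = 31
  MOV R4, R1  → R4 = 91  (save R1)
  MOV R1, R2  → R1 = 31  (R1 gets R2's value)
  MOV R2, R4  → R2 = 91  (R2 gets saved value)
Final: R1 = 31

31


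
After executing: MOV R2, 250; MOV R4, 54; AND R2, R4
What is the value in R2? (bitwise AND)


Register state trace:
  MOV R2, 250  → R2 = 250 (0b11111010)
  MOV R4, 54  → R4 = 54 (0b00110110)
  AND R2, R4  → R2 = 250 AND 54 = 50 (0b00110010)
Final: R2 = 50

50


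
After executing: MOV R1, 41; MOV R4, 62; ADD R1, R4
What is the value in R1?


Register state trace:
  MOV R1, 41  → R1 = 41
  MOV R4, 62  → R4 = 62
  ADD R1, R4  → R1 = 41 + 62 = 103
Final: R1 = 103

103


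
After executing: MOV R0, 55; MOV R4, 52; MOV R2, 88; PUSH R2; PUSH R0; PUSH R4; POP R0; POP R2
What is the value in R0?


Stack trace (top is rightmost):
  MOV R0, 55  → R0 = 55
  MOV R4, 52  → R4 = 52
  MOV R2, 88  → R2 = 88
  PUSH R2  → stack: [88]
  PUSH R0  → stack: [88, 55]
  PUSH R4  → stack: [88, 55, 52]
  POP R0  → R0 = 52, stack: [88, 55]
  POP R2  → R2 = 55, stack: [88]
Final: R0 = 52

52


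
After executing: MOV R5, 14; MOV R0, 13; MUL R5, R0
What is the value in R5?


Register state trace:
  MOV R5, 14  → R5 = 14
  MOV R0, 13  → R0 = 13
  MUL R5, R0  → R5 = 14 * 13 = 182
Final: R5 = 182

182


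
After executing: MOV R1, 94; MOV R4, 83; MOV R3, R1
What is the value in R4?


Register state trace:
  MOV R1, 94  → R1 = 94
  MOV R4, 83  → R4 = 83
  MOV R3, R1  → R3 = 94
Final: R4 = 83

83


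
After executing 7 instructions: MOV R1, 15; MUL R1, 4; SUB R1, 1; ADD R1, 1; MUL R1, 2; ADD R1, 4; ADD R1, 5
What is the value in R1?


Register state trace:
  MOV R1, 15  → R1 = 15
  MUL R1, 4  → R1 = 15 * 4 = 60
  SUB R1, 1  → R1 = 60 - 1 = 59
  ADD R1, 1  → R1 = 59 + 1 = 60
  MUL R1, 2  → R1 = 60 * 2 = 120
  ADD R1, 4  → R1 = 120 + 4 = 124
  ADD R1, 5  → R1 = 124 + 5 = 129
Final: R1 = 129

129


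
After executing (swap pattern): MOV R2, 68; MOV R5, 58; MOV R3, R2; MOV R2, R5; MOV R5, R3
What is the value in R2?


Register state trace (swap pattern):
  MOV R2, 68  → R2 = 68
  MOV R5, 58  → R5 = 58
  MOV R3, R2  → R3 = 68  (save R2)
  MOV R2, R5  → R2 = 58  (R2 gets R5's value)
  MOV R5, R3  → R5 = 68  (R5 gets saved value)
Final: R2 = 58

58


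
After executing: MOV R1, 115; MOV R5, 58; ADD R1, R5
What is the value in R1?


Register state trace:
  MOV R1, 115  → R1 = 115
  MOV R5, 58  → R5 = 58
  ADD R1, R5  → R1 = 115 + 58 = 173
Final: R1 = 173

173


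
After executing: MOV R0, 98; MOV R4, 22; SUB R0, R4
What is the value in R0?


Register state trace:
  MOV R0, 98  → R0 = 98
  MOV R4, 22  → R4 = 22
  SUB R0, R4  → R0 = 98 - 22 = 76
Final: R0 = 76

76


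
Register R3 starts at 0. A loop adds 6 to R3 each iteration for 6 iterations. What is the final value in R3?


Starting value: R3 = 0
  Iter 1: R3 = 0 + 6 = 6
  Iter 2: R3 = 6 + 6 = 12
  Iter 3: R3 = 12 + 6 = 18
  Iter 4: R3 = 18 + 6 = 24
  Iter 5: R3 = 24 + 6 = 30
  Iter 6: R3 = 30 + 6 = 36
Final: R3 = 36

36


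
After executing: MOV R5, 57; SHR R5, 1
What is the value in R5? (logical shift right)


Register state trace:
  MOV R5, 57  → R5 = 57
  SHR R5, 1  → R5 = 57 >> 1 = 57 // 2^1 = 28
Final: R5 = 28

28


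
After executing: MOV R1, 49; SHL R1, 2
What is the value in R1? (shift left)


Register state trace:
  MOV R1, 49  → R1 = 49
  SHL R1, 2  → R1 = 49 << 2 = 49 * 2^2 = 196
Final: R1 = 196

196


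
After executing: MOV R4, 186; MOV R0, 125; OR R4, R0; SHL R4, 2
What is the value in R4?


Register state trace:
  MOV R4, 186  → R4 = 186 (0b10111010)
  MOV R0, 125  → R0 = 125 (0b01111101)
  OR R4, R0  → R4 = 186 OR 125 = 255 (0b11111111)
  SHL R4, 2  → R4 = 255 << 2 = 1020
Final: R4 = 1020

1020


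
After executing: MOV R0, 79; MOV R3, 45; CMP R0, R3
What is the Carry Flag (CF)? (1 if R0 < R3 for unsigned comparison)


Register state trace:
  MOV R0, 79  → R0 = 79
  MOV R3, 45  → R3 = 45
  CMP R0, R3  → unsigned 79 - 45: no borrow
  79 >= 45, so CF = 0
CF = 0

0


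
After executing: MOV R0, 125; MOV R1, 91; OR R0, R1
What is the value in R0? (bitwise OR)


Register state trace:
  MOV R0, 125  → R0 = 125 (0b01111101)
  MOV R1, 91  → R1 = 91 (0b01011011)
  OR R0, R1   → R0 = 125 OR 91 = 127 (0b01111111)
Final: R0 = 127

127


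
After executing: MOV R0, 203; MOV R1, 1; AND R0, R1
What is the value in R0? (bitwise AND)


Register state trace:
  MOV R0, 203  → R0 = 203 (0b11001011)
  MOV R1, 1  → R1 = 1 (0b00000001)
  AND R0, R1  → R0 = 203 AND 1 = 1 (0b00000001)
Final: R0 = 1

1


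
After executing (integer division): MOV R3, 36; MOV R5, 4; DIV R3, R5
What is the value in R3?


Register state trace:
  MOV R3, 36  → R3 = 36
  MOV R5, 4  → R5 = 4
  DIV R3, R5  → R3 = 36 // 4 = 9
Final: R3 = 9

9


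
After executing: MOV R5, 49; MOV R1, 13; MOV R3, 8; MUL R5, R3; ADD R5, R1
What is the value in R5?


Register state trace:
  MOV R5, 49  → R5 = 49
  MOV R1, 13  → R1 = 13
  MOV R3, 8  → R3 = 8
  MUL R5, R3  → R5 = 49 * 8 = 392
  ADD R5, R1  → R5 = 392 + 13 = 405
Final: R5 = 405

405


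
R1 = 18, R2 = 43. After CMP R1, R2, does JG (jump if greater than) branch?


Trace:
  R1 = 18, R2 = 43
  CMP R1, R2  → compares 18 vs 43
  JG checks: is 18 greater than 43?
  18 < 43, so condition is false
Branch taken: No

No


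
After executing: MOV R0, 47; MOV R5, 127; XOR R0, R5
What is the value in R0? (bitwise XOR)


Register state trace:
  MOV R0, 47  → R0 = 47 (0b00101111)
  MOV R5, 127  → R5 = 127 (0b01111111)
  XOR R0, R5  → R0 = 47 XOR 127 = 80 (0b01010000)
Final: R0 = 80

80


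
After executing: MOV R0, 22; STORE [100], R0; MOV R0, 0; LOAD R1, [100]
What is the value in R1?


Register and memory trace:
  MOV R0, 22  → R0 = 22
  STORE [100], R0  → mem[100] = 22
  MOV R0, 0  → R0 = 0
  LOAD R1, [100]  → R1 = mem[100] = 22
Final: R1 = 22

22


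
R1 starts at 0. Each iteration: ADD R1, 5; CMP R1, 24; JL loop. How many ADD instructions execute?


Loop trace (R1 starts at 0, target 24, step 5):
  ADD #1: R1 = 0 + 5 = 5  → 5 < 24, loop
  ADD #2: R1 = 5 + 5 = 10  → 10 < 24, loop
  ADD #3: R1 = 10 + 5 = 15  → 15 < 24, loop
  ADD #4: R1 = 15 + 5 = 20  → 20 < 24, loop
  ADD #5: R1 = 20 + 5 = 25  → 25 >= 24, exit
Total ADD instructions: 5

5


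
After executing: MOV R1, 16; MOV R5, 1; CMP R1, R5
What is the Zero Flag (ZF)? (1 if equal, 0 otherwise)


Register state trace:
  MOV R1, 16  → R1 = 16
  MOV R5, 1  → R5 = 1
  CMP R1, R5  → computes 16 - 1 = 15
  Result is nonzero, so values are not equal
ZF = 0

0


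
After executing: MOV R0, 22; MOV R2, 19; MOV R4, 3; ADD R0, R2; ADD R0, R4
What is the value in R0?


Register state trace:
  MOV R0, 22  → R0 = 22
  MOV R2, 19  → R2 = 19
  MOV R4, 3  → R4 = 3
  ADD R0, R2  → R0 = 22 + 19 = 41
  ADD R0, R4  → R0 = 41 + 3 = 44
Final: R0 = 44

44
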